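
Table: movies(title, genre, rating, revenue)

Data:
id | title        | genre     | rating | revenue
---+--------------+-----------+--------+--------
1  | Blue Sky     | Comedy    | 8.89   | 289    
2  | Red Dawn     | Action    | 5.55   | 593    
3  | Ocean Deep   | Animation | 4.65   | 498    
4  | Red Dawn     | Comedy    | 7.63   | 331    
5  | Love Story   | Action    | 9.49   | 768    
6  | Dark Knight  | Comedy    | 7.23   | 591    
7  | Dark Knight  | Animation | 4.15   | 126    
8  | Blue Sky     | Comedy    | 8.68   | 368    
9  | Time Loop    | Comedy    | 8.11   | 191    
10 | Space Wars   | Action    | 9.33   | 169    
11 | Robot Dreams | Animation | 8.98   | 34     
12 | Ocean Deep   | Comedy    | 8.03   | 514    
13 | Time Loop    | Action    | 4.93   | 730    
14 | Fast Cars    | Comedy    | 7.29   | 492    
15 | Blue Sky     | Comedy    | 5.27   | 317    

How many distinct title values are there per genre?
SELECT genre, COUNT(DISTINCT title)
FROM movies
GROUP BY genre

Result:
  Action: 4 distinct
  Animation: 3 distinct
  Comedy: 6 distinct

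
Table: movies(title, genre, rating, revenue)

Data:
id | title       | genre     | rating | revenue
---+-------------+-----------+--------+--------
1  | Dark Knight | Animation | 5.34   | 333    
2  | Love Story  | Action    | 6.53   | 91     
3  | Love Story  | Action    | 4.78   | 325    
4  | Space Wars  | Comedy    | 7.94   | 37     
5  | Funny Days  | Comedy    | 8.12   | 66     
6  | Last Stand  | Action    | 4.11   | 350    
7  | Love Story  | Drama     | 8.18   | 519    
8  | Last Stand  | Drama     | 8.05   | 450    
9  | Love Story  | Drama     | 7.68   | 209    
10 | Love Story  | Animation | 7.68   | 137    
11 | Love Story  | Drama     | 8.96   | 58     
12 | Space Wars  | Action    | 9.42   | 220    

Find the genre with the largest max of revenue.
SELECT genre, MAX(revenue) as val
FROM movies
GROUP BY genre
ORDER BY val DESC
LIMIT 1

Result: Drama with max(revenue) = 519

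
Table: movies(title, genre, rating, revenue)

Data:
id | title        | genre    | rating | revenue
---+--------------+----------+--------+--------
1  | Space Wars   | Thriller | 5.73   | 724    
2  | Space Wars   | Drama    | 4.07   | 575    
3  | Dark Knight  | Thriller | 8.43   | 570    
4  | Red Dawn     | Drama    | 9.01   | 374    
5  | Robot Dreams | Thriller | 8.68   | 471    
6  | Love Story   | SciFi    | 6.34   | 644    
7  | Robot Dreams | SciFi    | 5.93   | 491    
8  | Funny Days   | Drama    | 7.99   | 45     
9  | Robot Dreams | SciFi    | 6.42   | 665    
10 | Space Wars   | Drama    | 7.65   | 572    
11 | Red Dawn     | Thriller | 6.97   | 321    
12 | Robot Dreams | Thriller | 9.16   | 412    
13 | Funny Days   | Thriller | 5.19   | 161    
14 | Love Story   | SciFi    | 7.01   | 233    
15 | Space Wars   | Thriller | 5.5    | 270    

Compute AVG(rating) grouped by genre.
SELECT genre, AVG(rating) as result
FROM movies
GROUP BY genre

Result:
  Drama: 7.18
  SciFi: 6.43
  Thriller: 7.09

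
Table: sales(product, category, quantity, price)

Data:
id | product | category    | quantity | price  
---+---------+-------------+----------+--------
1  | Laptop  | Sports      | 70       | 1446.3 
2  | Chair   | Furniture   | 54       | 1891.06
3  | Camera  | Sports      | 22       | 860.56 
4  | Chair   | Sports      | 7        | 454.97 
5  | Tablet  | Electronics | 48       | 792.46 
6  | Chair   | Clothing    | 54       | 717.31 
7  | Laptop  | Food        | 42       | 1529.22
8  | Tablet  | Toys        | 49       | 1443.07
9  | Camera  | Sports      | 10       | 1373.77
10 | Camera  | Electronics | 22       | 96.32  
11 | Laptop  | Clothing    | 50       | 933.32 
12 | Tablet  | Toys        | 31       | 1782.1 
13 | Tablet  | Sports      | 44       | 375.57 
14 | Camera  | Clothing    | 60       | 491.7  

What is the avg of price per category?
SELECT category, AVG(price) as result
FROM sales
GROUP BY category

Result:
  Clothing: 714.11
  Electronics: 444.39
  Food: 1529.22
  Furniture: 1891.06
  Sports: 902.23
  Toys: 1612.59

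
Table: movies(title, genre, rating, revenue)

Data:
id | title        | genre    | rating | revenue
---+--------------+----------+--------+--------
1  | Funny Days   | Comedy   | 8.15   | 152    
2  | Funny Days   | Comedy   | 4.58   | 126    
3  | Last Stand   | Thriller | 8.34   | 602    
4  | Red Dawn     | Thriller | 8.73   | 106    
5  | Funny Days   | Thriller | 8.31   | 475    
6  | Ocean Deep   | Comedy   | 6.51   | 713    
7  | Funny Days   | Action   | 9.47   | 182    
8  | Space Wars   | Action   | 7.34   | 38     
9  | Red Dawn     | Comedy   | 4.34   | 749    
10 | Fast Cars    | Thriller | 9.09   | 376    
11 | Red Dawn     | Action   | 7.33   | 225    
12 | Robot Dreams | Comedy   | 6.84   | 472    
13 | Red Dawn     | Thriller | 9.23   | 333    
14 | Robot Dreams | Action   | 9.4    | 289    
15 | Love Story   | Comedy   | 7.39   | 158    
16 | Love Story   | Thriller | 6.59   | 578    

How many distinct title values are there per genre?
SELECT genre, COUNT(DISTINCT title)
FROM movies
GROUP BY genre

Result:
  Action: 4 distinct
  Comedy: 5 distinct
  Thriller: 5 distinct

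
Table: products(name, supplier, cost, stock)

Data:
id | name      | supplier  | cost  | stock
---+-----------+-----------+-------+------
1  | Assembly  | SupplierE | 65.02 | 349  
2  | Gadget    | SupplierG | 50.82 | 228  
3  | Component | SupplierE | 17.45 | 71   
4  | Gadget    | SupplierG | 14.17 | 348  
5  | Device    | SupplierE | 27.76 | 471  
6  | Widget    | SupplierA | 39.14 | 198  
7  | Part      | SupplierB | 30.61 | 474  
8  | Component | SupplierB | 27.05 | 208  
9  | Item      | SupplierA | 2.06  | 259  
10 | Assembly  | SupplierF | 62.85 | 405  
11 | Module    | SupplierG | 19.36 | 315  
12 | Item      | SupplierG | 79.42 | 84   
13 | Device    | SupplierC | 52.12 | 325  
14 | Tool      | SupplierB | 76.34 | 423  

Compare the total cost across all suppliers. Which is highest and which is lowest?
SELECT supplier, SUM(cost)
FROM products
GROUP BY supplier
ORDER BY SUM(cost)

All groups:
  SupplierA: 41.20
  SupplierC: 52.12
  SupplierF: 62.85
  SupplierE: 110.23
  SupplierB: 134.00
  SupplierG: 163.77

Highest: SupplierG (163.77)
Lowest: SupplierA (41.20)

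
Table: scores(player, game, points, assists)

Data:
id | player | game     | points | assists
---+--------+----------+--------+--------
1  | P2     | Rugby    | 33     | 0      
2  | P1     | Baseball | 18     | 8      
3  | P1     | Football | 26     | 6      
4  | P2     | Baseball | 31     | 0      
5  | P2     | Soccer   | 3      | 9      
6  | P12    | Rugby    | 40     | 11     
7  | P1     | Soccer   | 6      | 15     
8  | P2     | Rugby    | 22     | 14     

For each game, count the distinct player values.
SELECT game, COUNT(DISTINCT player)
FROM scores
GROUP BY game

Result:
  Baseball: 2 distinct
  Football: 1 distinct
  Rugby: 2 distinct
  Soccer: 2 distinct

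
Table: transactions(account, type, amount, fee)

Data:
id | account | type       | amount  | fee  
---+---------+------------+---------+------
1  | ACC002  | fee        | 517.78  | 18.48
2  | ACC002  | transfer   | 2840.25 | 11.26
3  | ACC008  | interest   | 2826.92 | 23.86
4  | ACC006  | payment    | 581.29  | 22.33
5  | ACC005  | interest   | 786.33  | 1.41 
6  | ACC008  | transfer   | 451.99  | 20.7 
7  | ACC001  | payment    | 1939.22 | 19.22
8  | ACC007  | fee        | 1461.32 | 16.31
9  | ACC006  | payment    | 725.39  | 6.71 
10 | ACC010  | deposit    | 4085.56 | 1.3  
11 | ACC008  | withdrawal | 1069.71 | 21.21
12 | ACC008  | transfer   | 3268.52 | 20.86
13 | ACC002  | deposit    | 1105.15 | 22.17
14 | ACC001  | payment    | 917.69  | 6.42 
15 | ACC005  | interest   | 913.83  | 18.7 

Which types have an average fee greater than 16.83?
SELECT type, AVG(fee)
FROM transactions
GROUP BY type
HAVING AVG(fee) > 16.83

Result:
  fee: avg=17.40
  transfer: avg=17.61
  withdrawal: avg=21.21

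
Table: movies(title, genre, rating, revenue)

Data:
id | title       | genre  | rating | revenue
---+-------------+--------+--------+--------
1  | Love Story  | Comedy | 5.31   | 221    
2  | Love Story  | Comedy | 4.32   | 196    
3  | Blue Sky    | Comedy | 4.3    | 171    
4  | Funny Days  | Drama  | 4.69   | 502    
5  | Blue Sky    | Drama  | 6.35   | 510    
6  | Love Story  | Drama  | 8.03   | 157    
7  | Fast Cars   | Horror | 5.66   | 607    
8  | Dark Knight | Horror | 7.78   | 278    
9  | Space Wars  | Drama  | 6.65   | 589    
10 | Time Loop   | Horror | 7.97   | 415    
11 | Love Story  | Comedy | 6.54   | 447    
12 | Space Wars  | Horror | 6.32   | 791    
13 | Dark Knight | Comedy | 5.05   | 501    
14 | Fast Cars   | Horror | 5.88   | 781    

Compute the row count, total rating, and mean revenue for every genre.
SELECT genre,
       COUNT(*) as cnt,
       SUM(rating) as total_rating,
       AVG(revenue) as avg_revenue
FROM movies
GROUP BY genre

Result:
  Comedy: 5 records, 25.52 total rating, 307.20 avg revenue
  Drama: 4 records, 25.72 total rating, 439.50 avg revenue
  Horror: 5 records, 33.61 total rating, 574.40 avg revenue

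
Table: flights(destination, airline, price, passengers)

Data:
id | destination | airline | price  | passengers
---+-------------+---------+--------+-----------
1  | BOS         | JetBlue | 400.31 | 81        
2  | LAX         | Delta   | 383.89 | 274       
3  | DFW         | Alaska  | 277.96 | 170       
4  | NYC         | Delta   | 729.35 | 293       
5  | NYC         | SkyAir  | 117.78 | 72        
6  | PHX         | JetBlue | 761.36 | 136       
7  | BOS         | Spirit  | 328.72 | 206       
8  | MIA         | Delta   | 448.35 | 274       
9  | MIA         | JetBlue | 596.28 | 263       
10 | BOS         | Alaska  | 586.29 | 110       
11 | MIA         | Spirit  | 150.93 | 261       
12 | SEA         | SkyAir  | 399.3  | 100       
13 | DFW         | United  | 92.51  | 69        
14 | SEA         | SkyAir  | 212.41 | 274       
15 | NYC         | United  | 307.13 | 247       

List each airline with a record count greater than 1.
SELECT airline, COUNT(*) as cnt
FROM flights
GROUP BY airline
HAVING COUNT(*) > 1

Result:
  Alaska: 2
  Delta: 3
  JetBlue: 3
  SkyAir: 3
  Spirit: 2
  United: 2

Note: HAVING filters groups after aggregation, WHERE filters rows before.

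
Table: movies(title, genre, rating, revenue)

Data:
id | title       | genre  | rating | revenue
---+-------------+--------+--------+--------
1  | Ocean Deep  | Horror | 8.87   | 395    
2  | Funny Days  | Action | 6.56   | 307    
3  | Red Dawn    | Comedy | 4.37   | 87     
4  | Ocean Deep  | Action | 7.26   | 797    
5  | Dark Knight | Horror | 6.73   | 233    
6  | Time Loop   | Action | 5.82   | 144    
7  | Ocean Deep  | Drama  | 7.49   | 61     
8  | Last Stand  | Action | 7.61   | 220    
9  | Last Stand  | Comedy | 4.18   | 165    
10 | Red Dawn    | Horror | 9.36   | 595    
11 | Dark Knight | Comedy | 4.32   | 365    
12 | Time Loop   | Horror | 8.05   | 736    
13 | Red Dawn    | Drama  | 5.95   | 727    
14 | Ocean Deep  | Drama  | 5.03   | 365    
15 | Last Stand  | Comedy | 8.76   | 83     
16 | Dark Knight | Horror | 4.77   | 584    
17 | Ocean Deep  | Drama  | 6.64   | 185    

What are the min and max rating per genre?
SELECT genre, MIN(rating), MAX(rating)
FROM movies
GROUP BY genre

Result:
  Action: min=5.82, max=7.61
  Comedy: min=4.18, max=8.76
  Drama: min=5.03, max=7.49
  Horror: min=4.77, max=9.36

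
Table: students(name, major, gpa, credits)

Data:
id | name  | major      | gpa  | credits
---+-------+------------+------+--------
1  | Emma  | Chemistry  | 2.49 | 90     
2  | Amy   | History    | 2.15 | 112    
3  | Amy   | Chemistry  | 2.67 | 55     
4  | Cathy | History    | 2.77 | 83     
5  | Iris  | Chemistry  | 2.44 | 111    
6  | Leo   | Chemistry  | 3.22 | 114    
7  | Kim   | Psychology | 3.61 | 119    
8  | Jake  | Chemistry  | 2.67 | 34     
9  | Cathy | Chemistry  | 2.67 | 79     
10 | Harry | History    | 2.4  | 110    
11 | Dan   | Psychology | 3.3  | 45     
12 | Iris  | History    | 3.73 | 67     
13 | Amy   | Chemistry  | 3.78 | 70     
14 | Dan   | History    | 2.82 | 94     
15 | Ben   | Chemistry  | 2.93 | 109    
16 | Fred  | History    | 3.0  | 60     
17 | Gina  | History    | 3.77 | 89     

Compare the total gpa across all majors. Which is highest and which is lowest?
SELECT major, SUM(gpa)
FROM students
GROUP BY major
ORDER BY SUM(gpa)

All groups:
  Psychology: 6.91
  History: 20.64
  Chemistry: 22.87

Highest: Chemistry (22.87)
Lowest: Psychology (6.91)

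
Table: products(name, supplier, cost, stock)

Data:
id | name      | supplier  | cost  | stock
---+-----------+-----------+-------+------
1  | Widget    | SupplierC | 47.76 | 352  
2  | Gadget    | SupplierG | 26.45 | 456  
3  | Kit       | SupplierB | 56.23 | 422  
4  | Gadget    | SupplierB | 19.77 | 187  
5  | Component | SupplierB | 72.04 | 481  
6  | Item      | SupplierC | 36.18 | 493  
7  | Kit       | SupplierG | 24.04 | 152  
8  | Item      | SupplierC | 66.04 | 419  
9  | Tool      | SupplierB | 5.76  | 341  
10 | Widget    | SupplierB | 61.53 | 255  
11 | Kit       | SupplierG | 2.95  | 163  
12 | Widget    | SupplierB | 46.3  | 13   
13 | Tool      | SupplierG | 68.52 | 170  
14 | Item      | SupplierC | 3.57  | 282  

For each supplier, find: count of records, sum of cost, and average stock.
SELECT supplier,
       COUNT(*) as cnt,
       SUM(cost) as total_cost,
       AVG(stock) as avg_stock
FROM products
GROUP BY supplier

Result:
  SupplierB: 6 records, 261.63 total cost, 283.17 avg stock
  SupplierC: 4 records, 153.55 total cost, 386.50 avg stock
  SupplierG: 4 records, 121.96 total cost, 235.25 avg stock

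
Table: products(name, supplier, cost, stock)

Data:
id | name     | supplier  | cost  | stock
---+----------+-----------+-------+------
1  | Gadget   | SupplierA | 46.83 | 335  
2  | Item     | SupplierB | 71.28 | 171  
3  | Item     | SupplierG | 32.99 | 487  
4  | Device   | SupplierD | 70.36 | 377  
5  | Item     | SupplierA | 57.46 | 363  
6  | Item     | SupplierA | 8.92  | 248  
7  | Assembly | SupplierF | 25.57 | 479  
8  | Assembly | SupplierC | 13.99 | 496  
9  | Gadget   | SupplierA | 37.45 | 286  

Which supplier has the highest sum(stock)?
SELECT supplier, SUM(stock) as val
FROM products
GROUP BY supplier
ORDER BY val DESC
LIMIT 1

Result: SupplierA with sum(stock) = 1232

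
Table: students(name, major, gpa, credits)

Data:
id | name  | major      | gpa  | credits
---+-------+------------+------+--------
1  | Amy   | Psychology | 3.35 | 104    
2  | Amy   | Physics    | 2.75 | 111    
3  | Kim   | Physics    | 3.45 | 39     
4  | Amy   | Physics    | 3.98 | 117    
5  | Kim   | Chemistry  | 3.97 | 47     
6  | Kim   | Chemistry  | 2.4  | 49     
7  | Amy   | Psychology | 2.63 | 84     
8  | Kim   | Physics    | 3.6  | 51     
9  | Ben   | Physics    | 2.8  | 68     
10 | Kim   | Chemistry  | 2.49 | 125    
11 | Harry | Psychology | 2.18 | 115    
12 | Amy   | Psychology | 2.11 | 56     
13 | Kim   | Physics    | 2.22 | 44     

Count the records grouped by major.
SELECT major, COUNT(*) as count
FROM students
GROUP BY major

Result:
  Chemistry: 3
  Physics: 6
  Psychology: 4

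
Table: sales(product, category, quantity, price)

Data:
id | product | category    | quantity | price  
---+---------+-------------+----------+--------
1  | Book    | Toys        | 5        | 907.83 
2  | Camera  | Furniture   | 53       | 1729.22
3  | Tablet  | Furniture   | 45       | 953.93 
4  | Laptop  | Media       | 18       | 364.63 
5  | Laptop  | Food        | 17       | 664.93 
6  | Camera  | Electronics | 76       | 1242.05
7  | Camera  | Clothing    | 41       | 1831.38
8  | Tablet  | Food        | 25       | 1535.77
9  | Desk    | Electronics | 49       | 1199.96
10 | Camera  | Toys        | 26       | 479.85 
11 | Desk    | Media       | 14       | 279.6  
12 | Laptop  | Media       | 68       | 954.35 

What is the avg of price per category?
SELECT category, AVG(price) as result
FROM sales
GROUP BY category

Result:
  Clothing: 1831.38
  Electronics: 1221.01
  Food: 1100.35
  Furniture: 1341.58
  Media: 532.86
  Toys: 693.84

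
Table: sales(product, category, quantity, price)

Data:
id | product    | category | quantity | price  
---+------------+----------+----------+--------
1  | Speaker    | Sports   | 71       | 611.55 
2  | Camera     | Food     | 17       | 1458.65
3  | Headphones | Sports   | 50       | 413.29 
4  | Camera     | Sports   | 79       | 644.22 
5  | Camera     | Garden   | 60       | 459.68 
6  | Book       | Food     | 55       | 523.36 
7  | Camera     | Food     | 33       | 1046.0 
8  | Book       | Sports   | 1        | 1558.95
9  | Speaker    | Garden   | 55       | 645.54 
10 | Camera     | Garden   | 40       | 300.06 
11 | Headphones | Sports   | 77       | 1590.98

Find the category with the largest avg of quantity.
SELECT category, AVG(quantity) as val
FROM sales
GROUP BY category
ORDER BY val DESC
LIMIT 1

Result: Sports with avg(quantity) = 55.60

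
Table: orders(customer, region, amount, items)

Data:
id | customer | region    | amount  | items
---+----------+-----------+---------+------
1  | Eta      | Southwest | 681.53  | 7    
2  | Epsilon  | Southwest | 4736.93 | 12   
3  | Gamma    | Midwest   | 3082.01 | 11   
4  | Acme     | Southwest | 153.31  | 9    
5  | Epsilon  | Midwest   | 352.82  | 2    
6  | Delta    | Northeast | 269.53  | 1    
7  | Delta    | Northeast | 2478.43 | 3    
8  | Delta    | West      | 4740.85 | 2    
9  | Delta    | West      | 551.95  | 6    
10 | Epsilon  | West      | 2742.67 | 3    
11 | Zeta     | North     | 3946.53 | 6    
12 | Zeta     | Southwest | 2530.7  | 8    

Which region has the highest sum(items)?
SELECT region, SUM(items) as val
FROM orders
GROUP BY region
ORDER BY val DESC
LIMIT 1

Result: Southwest with sum(items) = 36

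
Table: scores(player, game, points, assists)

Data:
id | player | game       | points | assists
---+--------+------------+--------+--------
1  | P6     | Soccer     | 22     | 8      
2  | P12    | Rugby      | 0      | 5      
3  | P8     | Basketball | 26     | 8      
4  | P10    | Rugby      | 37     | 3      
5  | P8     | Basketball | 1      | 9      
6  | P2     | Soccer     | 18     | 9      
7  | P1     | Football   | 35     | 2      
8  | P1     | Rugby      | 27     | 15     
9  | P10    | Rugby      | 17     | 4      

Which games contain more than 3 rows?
SELECT game, COUNT(*) as cnt
FROM scores
GROUP BY game
HAVING COUNT(*) > 3

Result:
  Rugby: 4

Note: HAVING filters groups after aggregation, WHERE filters rows before.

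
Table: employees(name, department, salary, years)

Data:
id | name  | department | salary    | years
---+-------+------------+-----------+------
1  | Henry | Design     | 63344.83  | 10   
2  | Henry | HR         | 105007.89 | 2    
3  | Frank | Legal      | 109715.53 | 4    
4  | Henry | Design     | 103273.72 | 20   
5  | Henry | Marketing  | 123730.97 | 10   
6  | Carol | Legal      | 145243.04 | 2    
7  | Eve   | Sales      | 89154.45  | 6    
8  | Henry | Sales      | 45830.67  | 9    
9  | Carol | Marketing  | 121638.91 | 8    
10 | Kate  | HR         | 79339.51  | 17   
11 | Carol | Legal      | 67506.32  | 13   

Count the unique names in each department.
SELECT department, COUNT(DISTINCT name)
FROM employees
GROUP BY department

Result:
  Design: 1 distinct
  HR: 2 distinct
  Legal: 2 distinct
  Marketing: 2 distinct
  Sales: 2 distinct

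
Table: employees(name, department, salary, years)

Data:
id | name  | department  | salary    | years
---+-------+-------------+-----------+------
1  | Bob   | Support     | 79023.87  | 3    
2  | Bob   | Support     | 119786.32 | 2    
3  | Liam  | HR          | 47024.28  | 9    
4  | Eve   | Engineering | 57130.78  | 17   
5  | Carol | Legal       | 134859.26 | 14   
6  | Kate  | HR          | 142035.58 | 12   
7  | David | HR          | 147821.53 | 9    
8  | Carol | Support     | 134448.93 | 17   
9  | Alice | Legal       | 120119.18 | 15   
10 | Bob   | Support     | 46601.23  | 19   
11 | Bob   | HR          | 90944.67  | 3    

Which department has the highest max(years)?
SELECT department, MAX(years) as val
FROM employees
GROUP BY department
ORDER BY val DESC
LIMIT 1

Result: Support with max(years) = 19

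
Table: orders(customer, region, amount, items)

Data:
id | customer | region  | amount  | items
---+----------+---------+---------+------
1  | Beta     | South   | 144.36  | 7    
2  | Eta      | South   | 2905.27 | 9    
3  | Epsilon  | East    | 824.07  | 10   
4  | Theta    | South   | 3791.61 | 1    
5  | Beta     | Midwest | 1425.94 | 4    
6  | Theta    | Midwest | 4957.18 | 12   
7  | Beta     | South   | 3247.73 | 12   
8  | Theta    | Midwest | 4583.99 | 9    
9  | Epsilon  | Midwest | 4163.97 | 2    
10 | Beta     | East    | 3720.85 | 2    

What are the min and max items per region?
SELECT region, MIN(items), MAX(items)
FROM orders
GROUP BY region

Result:
  East: min=2, max=10
  Midwest: min=2, max=12
  South: min=1, max=12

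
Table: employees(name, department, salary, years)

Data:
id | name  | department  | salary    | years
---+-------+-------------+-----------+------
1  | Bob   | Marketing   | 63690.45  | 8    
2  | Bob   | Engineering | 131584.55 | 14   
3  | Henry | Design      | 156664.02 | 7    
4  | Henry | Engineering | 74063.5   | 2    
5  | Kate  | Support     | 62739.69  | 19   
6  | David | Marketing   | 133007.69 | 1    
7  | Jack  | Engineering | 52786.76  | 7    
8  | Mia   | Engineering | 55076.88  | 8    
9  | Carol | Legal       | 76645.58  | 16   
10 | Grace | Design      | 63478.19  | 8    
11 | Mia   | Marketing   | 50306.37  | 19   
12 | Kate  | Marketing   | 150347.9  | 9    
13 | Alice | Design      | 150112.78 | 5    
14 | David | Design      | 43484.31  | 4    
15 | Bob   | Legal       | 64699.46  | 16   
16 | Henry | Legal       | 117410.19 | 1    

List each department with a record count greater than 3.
SELECT department, COUNT(*) as cnt
FROM employees
GROUP BY department
HAVING COUNT(*) > 3

Result:
  Design: 4
  Engineering: 4
  Marketing: 4

Note: HAVING filters groups after aggregation, WHERE filters rows before.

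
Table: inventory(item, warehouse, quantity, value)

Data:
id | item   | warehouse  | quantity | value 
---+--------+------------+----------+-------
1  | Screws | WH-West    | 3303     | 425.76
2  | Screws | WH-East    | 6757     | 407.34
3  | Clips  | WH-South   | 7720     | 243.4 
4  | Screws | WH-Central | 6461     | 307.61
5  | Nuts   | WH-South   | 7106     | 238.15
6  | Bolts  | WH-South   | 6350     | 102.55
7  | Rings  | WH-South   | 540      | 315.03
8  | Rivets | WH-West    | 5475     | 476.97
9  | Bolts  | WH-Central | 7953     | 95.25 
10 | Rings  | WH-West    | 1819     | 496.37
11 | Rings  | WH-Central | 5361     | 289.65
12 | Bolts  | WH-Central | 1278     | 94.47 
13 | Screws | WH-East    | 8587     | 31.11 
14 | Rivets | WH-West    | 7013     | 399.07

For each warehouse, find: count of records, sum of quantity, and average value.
SELECT warehouse,
       COUNT(*) as cnt,
       SUM(quantity) as total_quantity,
       AVG(value) as avg_value
FROM inventory
GROUP BY warehouse

Result:
  WH-Central: 4 records, 21053 total quantity, 196.75 avg value
  WH-East: 2 records, 15344 total quantity, 219.23 avg value
  WH-South: 4 records, 21716 total quantity, 224.78 avg value
  WH-West: 4 records, 17610 total quantity, 449.54 avg value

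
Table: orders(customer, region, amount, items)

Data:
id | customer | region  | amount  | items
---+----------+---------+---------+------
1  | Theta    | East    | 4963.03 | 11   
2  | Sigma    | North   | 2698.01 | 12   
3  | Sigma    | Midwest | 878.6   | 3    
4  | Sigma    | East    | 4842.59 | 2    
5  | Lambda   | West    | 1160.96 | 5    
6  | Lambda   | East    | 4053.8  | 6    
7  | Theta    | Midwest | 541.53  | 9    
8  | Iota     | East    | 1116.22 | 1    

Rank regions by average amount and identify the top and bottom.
SELECT region, AVG(amount)
FROM orders
GROUP BY region
ORDER BY AVG(amount)

All groups:
  Midwest: 710.07
  West: 1160.96
  North: 2698.01
  East: 3743.91

Highest: East (3743.91)
Lowest: Midwest (710.07)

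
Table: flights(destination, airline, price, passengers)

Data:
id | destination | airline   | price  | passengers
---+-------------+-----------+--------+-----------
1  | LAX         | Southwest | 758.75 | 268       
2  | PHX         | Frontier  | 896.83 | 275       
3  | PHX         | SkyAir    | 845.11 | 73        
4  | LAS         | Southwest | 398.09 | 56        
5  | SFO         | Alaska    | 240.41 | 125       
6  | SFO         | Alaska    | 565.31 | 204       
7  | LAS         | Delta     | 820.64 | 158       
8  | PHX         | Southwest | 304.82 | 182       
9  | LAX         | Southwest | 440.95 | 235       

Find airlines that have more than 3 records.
SELECT airline, COUNT(*) as cnt
FROM flights
GROUP BY airline
HAVING COUNT(*) > 3

Result:
  Southwest: 4

Note: HAVING filters groups after aggregation, WHERE filters rows before.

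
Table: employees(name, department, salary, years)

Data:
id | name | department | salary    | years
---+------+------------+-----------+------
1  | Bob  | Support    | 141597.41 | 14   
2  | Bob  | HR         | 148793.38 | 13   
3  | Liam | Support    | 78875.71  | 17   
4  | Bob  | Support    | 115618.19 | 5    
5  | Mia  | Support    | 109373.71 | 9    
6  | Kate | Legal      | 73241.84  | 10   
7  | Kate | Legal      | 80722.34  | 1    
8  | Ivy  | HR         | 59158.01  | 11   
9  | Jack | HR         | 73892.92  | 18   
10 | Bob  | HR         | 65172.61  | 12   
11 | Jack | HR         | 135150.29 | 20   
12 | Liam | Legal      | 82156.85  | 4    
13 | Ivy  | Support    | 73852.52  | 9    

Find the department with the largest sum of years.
SELECT department, SUM(years) as val
FROM employees
GROUP BY department
ORDER BY val DESC
LIMIT 1

Result: HR with sum(years) = 74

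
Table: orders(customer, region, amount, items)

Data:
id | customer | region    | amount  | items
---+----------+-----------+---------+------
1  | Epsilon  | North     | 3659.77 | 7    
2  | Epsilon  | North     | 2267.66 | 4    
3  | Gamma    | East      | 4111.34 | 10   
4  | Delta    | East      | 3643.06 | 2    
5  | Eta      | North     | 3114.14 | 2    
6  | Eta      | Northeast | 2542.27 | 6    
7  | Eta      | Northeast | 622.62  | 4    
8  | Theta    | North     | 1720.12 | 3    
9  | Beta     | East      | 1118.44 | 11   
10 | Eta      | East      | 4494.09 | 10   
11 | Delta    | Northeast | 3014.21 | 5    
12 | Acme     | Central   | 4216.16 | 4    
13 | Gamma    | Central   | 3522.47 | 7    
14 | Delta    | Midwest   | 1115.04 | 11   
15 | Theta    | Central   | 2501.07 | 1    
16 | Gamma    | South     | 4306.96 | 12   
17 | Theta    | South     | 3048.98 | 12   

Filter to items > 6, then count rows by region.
SELECT region, COUNT(*)
FROM orders
WHERE items > 6
GROUP BY region

Note: WHERE filters rows before grouping.

Result:
  Central: 1
  East: 3
  Midwest: 1
  North: 1
  South: 2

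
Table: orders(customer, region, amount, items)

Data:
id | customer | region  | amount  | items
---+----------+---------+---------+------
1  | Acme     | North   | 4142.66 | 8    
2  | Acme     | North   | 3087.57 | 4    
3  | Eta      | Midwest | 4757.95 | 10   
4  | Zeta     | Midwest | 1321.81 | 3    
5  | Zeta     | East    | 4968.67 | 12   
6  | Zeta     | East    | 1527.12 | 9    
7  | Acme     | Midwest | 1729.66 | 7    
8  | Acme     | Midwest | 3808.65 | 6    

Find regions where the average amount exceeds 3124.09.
SELECT region, AVG(amount)
FROM orders
GROUP BY region
HAVING AVG(amount) > 3124.09

Result:
  East: avg=3247.90
  North: avg=3615.12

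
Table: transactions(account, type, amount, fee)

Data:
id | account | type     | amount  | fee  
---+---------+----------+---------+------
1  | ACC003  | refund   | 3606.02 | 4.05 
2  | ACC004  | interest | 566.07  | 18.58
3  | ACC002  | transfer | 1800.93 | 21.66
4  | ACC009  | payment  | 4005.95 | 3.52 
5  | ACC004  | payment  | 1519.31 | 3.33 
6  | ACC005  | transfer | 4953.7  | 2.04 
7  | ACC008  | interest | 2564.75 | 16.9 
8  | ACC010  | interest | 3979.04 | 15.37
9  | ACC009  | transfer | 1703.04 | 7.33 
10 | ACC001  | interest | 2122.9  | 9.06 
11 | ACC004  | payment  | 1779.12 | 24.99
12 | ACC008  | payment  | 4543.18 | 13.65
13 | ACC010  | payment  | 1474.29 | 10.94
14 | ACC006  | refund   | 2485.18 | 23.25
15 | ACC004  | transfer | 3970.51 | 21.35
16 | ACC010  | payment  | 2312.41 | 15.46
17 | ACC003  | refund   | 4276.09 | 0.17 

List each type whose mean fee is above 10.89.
SELECT type, AVG(fee)
FROM transactions
GROUP BY type
HAVING AVG(fee) > 10.89

Result:
  interest: avg=14.98
  payment: avg=11.98
  transfer: avg=13.10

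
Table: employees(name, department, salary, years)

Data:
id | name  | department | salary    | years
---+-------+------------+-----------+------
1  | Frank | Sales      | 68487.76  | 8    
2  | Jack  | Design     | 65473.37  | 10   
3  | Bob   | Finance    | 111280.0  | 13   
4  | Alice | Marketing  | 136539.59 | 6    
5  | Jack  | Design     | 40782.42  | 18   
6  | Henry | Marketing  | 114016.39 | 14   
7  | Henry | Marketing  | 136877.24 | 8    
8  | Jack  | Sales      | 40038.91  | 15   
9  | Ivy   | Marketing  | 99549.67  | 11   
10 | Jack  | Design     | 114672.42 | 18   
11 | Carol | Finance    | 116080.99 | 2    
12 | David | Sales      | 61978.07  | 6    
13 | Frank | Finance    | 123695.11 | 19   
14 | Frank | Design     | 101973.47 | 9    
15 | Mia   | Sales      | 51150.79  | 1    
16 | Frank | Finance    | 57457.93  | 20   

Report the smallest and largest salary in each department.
SELECT department, MIN(salary), MAX(salary)
FROM employees
GROUP BY department

Result:
  Design: min=40782.42, max=114672.42
  Finance: min=57457.93, max=123695.11
  Marketing: min=99549.67, max=136877.24
  Sales: min=40038.91, max=68487.76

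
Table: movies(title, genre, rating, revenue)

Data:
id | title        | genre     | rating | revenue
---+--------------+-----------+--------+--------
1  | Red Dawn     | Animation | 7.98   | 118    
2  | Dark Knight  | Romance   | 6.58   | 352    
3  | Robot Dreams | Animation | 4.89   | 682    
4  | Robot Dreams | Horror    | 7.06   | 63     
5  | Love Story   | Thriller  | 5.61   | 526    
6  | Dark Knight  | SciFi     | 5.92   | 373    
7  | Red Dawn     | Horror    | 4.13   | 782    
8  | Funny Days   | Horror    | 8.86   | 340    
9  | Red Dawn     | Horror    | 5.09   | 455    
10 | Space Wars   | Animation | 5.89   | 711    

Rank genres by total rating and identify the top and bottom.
SELECT genre, SUM(rating)
FROM movies
GROUP BY genre
ORDER BY SUM(rating)

All groups:
  Thriller: 5.61
  SciFi: 5.92
  Romance: 6.58
  Animation: 18.76
  Horror: 25.14

Highest: Horror (25.14)
Lowest: Thriller (5.61)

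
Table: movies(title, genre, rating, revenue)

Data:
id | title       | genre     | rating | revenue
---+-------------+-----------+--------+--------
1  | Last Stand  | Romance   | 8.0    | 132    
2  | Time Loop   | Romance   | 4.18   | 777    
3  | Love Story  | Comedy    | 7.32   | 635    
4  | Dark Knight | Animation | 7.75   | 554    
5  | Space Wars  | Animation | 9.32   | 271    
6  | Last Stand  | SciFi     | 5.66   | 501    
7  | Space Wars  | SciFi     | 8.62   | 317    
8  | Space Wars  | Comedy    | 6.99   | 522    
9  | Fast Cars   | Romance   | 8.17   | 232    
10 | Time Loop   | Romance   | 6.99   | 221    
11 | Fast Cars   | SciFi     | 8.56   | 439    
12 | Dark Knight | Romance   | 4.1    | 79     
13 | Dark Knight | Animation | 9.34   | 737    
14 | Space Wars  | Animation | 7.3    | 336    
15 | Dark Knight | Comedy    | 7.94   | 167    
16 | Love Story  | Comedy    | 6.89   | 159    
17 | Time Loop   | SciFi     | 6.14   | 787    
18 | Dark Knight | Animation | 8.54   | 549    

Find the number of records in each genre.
SELECT genre, COUNT(*) as count
FROM movies
GROUP BY genre

Result:
  Animation: 5
  Comedy: 4
  Romance: 5
  SciFi: 4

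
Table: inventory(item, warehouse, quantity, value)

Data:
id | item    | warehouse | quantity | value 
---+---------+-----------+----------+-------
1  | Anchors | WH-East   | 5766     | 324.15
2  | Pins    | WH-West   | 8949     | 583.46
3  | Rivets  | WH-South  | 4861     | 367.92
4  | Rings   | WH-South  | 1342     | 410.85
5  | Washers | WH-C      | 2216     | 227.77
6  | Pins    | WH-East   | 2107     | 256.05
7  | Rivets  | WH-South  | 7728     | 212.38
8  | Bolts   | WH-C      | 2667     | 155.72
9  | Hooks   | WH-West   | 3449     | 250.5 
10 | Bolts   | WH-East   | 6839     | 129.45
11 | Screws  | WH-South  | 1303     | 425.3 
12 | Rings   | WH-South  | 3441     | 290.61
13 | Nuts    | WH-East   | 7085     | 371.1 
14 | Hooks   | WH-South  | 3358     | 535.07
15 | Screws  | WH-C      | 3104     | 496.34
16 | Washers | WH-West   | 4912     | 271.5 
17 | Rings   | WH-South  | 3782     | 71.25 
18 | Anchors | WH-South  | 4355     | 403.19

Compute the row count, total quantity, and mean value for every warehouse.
SELECT warehouse,
       COUNT(*) as cnt,
       SUM(quantity) as total_quantity,
       AVG(value) as avg_value
FROM inventory
GROUP BY warehouse

Result:
  WH-C: 3 records, 7987 total quantity, 293.28 avg value
  WH-East: 4 records, 21797 total quantity, 270.19 avg value
  WH-South: 8 records, 30170 total quantity, 339.57 avg value
  WH-West: 3 records, 17310 total quantity, 368.49 avg value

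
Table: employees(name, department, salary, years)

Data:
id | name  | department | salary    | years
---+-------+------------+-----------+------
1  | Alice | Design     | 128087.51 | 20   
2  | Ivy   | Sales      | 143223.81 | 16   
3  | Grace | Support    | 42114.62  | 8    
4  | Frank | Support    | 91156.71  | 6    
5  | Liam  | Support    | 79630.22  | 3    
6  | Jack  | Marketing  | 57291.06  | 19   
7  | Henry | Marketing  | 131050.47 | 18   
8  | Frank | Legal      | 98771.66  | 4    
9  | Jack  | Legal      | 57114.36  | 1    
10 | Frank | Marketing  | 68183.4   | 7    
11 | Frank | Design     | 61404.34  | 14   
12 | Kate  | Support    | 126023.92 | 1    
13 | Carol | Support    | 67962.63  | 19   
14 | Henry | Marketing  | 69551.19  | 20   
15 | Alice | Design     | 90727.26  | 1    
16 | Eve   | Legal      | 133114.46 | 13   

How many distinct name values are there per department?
SELECT department, COUNT(DISTINCT name)
FROM employees
GROUP BY department

Result:
  Design: 2 distinct
  Legal: 3 distinct
  Marketing: 3 distinct
  Sales: 1 distinct
  Support: 5 distinct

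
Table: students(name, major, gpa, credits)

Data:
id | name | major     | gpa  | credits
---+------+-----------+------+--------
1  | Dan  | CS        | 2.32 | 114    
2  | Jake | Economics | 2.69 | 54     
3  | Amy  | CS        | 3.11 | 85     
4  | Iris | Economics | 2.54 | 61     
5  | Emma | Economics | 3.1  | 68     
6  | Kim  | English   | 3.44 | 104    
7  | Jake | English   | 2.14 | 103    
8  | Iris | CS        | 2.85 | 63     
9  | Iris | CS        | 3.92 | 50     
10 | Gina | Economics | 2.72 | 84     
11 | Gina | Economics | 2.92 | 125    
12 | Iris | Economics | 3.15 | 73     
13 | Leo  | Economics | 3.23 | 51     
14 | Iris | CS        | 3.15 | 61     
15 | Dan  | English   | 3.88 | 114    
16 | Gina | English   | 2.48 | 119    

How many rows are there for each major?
SELECT major, COUNT(*) as count
FROM students
GROUP BY major

Result:
  CS: 5
  Economics: 7
  English: 4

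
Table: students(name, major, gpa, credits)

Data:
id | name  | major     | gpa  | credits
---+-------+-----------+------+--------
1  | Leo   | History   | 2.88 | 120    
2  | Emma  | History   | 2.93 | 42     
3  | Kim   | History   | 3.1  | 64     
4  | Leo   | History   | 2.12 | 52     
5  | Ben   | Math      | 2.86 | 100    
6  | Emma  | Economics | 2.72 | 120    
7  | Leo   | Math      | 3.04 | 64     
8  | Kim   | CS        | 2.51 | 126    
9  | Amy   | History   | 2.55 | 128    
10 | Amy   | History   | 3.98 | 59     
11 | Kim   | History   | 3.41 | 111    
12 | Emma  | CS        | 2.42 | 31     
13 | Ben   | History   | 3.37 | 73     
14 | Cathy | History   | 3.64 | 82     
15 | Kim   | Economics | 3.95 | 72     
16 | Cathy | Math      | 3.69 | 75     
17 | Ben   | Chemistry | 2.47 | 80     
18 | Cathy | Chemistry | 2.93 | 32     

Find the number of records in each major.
SELECT major, COUNT(*) as count
FROM students
GROUP BY major

Result:
  CS: 2
  Chemistry: 2
  Economics: 2
  History: 9
  Math: 3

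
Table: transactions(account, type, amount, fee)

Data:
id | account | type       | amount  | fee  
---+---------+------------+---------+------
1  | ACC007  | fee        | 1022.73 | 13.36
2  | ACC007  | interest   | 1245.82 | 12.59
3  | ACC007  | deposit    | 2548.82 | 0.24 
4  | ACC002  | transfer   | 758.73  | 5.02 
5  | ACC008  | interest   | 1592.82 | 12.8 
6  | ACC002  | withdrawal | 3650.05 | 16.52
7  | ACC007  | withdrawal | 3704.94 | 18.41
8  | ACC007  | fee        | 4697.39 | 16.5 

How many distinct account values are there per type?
SELECT type, COUNT(DISTINCT account)
FROM transactions
GROUP BY type

Result:
  deposit: 1 distinct
  fee: 1 distinct
  interest: 2 distinct
  transfer: 1 distinct
  withdrawal: 2 distinct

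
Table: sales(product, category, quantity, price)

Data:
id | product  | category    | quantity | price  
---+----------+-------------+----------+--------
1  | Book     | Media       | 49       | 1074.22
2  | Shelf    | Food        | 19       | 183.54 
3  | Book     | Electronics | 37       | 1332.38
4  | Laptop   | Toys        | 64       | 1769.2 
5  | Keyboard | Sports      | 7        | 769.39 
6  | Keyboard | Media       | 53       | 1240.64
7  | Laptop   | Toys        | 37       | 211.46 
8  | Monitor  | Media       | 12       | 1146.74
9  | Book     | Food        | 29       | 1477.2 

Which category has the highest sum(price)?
SELECT category, SUM(price) as val
FROM sales
GROUP BY category
ORDER BY val DESC
LIMIT 1

Result: Media with sum(price) = 3461.60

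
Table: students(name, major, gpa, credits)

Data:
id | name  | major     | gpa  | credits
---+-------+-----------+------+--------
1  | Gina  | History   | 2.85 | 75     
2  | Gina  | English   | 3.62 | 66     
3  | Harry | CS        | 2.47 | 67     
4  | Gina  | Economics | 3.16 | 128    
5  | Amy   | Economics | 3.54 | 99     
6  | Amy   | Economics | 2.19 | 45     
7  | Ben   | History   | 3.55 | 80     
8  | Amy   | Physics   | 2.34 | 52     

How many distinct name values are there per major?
SELECT major, COUNT(DISTINCT name)
FROM students
GROUP BY major

Result:
  CS: 1 distinct
  Economics: 2 distinct
  English: 1 distinct
  History: 2 distinct
  Physics: 1 distinct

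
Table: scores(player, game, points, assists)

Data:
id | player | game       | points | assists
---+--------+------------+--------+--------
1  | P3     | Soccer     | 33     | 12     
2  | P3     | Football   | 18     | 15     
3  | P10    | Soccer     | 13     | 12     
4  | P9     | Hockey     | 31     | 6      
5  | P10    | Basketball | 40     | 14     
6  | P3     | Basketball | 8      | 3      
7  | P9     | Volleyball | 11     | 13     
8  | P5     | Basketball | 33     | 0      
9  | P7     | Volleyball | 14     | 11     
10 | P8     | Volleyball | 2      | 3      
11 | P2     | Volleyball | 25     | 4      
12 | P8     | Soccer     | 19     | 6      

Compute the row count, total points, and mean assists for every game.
SELECT game,
       COUNT(*) as cnt,
       SUM(points) as total_points,
       AVG(assists) as avg_assists
FROM scores
GROUP BY game

Result:
  Basketball: 3 records, 81 total points, 5.67 avg assists
  Football: 1 records, 18 total points, 15.00 avg assists
  Hockey: 1 records, 31 total points, 6.00 avg assists
  Soccer: 3 records, 65 total points, 10.00 avg assists
  Volleyball: 4 records, 52 total points, 7.75 avg assists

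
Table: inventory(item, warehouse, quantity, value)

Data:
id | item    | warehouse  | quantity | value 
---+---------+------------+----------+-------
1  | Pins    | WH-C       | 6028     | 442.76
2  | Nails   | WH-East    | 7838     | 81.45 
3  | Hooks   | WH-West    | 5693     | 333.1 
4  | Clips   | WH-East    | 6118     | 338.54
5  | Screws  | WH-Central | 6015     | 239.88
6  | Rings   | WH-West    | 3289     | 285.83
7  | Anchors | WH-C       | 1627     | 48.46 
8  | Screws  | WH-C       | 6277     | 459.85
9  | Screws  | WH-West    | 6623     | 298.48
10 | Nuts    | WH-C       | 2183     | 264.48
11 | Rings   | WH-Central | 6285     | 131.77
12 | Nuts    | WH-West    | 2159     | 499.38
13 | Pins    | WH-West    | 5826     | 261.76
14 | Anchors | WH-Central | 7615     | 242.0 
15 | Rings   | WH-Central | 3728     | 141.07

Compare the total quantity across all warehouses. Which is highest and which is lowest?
SELECT warehouse, SUM(quantity)
FROM inventory
GROUP BY warehouse
ORDER BY SUM(quantity)

All groups:
  WH-East: 13956
  WH-C: 16115
  WH-West: 23590
  WH-Central: 23643

Highest: WH-Central (23643)
Lowest: WH-East (13956)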